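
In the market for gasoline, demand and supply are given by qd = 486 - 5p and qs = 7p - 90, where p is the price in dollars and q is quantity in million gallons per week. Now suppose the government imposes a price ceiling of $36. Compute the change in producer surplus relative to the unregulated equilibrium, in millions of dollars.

In a free market, 486 - 5p = 7p - 90 gives the equilibrium p* = 48, q* = 246.
Because the ceiling (36) lies below the market-clearing price, it is binding.
At p = 36: qd = 486 - 5·36 = 306 and qs = 7·36 - 90 = 162.
Producer surplus without the control is ½ · (48 - 90/7) · 246 = 30258/7.
With the ceiling, producers sell 162 units at 36, so PS = ½ · (36 - 90/7) · 162 = 13122/7.
Change in producer surplus = 13122/7 - 30258/7 = -2448.

-2448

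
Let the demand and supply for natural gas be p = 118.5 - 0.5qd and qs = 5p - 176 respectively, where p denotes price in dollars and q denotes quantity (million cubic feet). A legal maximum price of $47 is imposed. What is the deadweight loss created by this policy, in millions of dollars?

Rearranging demand gives qd = 237 - 2p. In a free market, 237 - 2p = 5p - 176 gives the equilibrium p* = 59, q* = 119.
The ceiling of 47 is below the equilibrium price 59, so it binds.
At p = 47: qd = 237 - 2·47 = 143 and qs = 5·47 - 176 = 59.
Quantity traded falls to 59. At q = 59 the demand price is (237 - 59)/2 = 89 and the supply price is (176 + 59)/5 = 47.
Deadweight loss = ½ · (89 - 47) · (119 - 59) = ½ · 42 · 60 = 1260.

1260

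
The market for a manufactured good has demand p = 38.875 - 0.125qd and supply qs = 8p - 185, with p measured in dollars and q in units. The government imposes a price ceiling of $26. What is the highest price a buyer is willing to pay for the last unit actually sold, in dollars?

Rearranging demand gives qd = 311 - 8p. Equilibrium: 311 - 8p = 8p - 185, so 496 = 16p and p* = 31, q* = 63.
Because the ceiling (26) lies below the market-clearing price, it is binding.
At p = 26: qd = 311 - 8·26 = 103 and qs = 8·26 - 185 = 23.
Only 23 units reach the market. On the demand curve, the marginal buyer's willingness to pay at q = 23 is (311 - 23)/8 = 36.

36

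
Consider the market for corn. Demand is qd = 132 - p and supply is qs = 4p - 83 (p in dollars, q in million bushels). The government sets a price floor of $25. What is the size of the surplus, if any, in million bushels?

Setting quantity demanded equal to quantity supplied, 132 - p = 4p - 83, gives p* = 43 and q* = 89.
Since 25 is below p* = 43, the floor does not bind and the free-market outcome prevails.
Since the control does not bind, there is no surplus.

0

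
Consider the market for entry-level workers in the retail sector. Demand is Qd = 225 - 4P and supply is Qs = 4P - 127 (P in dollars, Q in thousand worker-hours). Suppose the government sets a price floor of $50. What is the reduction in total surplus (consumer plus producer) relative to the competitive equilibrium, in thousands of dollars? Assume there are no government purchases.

Equilibrium: 225 - 4P = 4P - 127, so 352 = 8P and P* = 44, Q* = 49.
Since 50 > 44, the floor is binding.
At P = 50: Qd = 225 - 4·50 = 25 and Qs = 4·50 - 127 = 73.
Quantity traded falls to 25. At Q = 25 the demand price is (225 - 25)/4 = 50 and the supply price is (127 + 25)/4 = 38.
Deadweight loss = ½ · (50 - 38) · (49 - 25) = ½ · 12 · 24 = 144.

144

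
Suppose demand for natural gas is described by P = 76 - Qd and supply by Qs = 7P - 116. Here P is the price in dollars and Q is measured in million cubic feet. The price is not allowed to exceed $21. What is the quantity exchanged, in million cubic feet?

Rearranging demand gives Qd = 76 - P. Without the control the market clears where 76 - P = 7P - 116, i.e. P* = 24 and Q* = 52.
Since 21 < 24, the ceiling is binding.
At P = 21: Qd = 76 - 21 = 55 and Qs = 7·21 - 116 = 31.
The quantity actually transacted is the short side, supply: 31.

31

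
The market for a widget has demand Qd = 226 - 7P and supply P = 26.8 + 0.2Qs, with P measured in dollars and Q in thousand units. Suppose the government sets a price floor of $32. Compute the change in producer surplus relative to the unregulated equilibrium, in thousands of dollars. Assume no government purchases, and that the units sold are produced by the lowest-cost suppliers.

Rearranging supply gives Qs = 5P - 134. Without the control the market clears where 226 - 7P = 5P - 134, i.e. P* = 30 and Q* = 16.
The floor of 32 is above the equilibrium price 30, so it binds.
At P = 32: Qd = 226 - 7·32 = 2 and Qs = 5·32 - 134 = 26.
Producer surplus without the control is ½ · (30 - 26.8) · 16 = 25.6.
With the floor, 2 units are sold at 32. The supply price at Q = 2 is 27.2, so PS = ½ · [(32 - 26.8) + (32 - 27.2)] · 2 = 10.
Change in producer surplus = 10 - 25.6 = -15.6.

-15.6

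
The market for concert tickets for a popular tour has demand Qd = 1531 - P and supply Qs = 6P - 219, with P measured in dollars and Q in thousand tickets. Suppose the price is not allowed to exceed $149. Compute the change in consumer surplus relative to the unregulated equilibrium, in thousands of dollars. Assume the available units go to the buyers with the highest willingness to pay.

Without the control the market clears where 1531 - P = 6P - 219, i.e. P* = 250 and Q* = 1281.
Since 149 < 250, the ceiling is binding.
At P = 149: Qd = 1531 - 149 = 1382 and Qs = 6·149 - 219 = 675.
Consumer surplus without the control is ½ · (1531 - 250) · 1281 = 820480.5.
With the ceiling, 675 units are sold at 149 (assume they go to the highest-value buyers). The demand price at Q = 675 is 856, so CS = ½ · [(1531 - 149) + (856 - 149)] · 675 = 705037.5.
Change in consumer surplus = 705037.5 - 820480.5 = -115443.

-115443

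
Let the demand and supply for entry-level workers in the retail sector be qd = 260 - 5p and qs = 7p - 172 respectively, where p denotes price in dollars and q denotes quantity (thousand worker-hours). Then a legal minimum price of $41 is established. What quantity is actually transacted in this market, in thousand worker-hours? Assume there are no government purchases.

Equilibrium: 260 - 5p = 7p - 172, so 432 = 12p and p* = 36, q* = 80.
Since 41 > 36, the floor is binding.
At p = 41: qd = 260 - 5·41 = 55 and qs = 7·41 - 172 = 115.
The quantity actually transacted is the short side, demand: 55.

55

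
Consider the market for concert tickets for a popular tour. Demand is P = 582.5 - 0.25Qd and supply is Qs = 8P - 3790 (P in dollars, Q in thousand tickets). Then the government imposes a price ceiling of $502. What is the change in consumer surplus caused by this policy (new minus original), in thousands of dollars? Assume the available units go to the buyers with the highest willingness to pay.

1296

Rearranging demand gives Qd = 2330 - 4P. Setting quantity demanded equal to quantity supplied, 2330 - 4P = 8P - 3790, gives P* = 510 and Q* = 290.
Because the ceiling (502) lies below the market-clearing price, it is binding.
At P = 502: Qd = 2330 - 4·502 = 322 and Qs = 8·502 - 3790 = 226.
Consumer surplus without the control is ½ · (582.5 - 510) · 290 = 10512.5.
With the ceiling, 226 units are sold at 502 (assume they go to the highest-value buyers). The demand price at Q = 226 is 526, so CS = ½ · [(582.5 - 502) + (526 - 502)] · 226 = 11808.5.
Change in consumer surplus = 11808.5 - 10512.5 = 1296.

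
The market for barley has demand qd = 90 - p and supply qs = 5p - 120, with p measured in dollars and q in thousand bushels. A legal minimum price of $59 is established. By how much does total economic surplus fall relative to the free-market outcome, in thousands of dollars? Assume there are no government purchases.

Without the control the market clears where 90 - p = 5p - 120, i.e. p* = 35 and q* = 55.
Since 59 > 35, the floor is binding.
At p = 59: qd = 90 - 59 = 31 and qs = 5·59 - 120 = 175.
Quantity traded falls to 31. At q = 31 the demand price is 90 - 31 = 59 and the supply price is (120 + 31)/5 = 30.2.
Deadweight loss = ½ · (59 - 30.2) · (55 - 31) = ½ · 28.8 · 24 = 345.6.

345.6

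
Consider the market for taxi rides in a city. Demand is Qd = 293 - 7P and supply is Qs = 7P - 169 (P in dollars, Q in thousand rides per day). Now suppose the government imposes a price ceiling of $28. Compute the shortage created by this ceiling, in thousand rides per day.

Without the control the market clears where 293 - 7P = 7P - 169, i.e. P* = 33 and Q* = 62.
Since 28 < 33, the ceiling is binding.
At P = 28: Qd = 293 - 7·28 = 97 and Qs = 7·28 - 169 = 27.
Shortage = Qd - Qs = 97 - 27 = 70.

70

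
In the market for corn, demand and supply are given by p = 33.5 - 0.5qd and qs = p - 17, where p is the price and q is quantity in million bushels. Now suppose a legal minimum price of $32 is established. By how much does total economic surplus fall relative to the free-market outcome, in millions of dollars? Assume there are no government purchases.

48

Rearranging demand gives qd = 67 - 2p. Without the control the market clears where 67 - 2p = p - 17, i.e. p* = 28 and q* = 11.
Since 32 > 28, the floor is binding.
At p = 32: qd = 67 - 2·32 = 3 and qs = 32 - 17 = 15.
Quantity traded falls to 3. At q = 3 the demand price is (67 - 3)/2 = 32 and the supply price is 17 + 3 = 20.
Deadweight loss = ½ · (32 - 20) · (11 - 3) = ½ · 12 · 8 = 48.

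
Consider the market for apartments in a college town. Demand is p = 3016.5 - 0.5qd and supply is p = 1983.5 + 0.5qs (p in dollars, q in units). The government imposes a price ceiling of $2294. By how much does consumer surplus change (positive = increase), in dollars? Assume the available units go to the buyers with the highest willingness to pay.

Rearranging demand gives qd = 6033 - 2p; rearranging supply gives qs = 2p - 3967. Equilibrium: 6033 - 2p = 2p - 3967, so 10000 = 4p and p* = 2500, q* = 1033.
Because the ceiling (2294) lies below the market-clearing price, it is binding.
At p = 2294: qd = 6033 - 2·2294 = 1445 and qs = 2·2294 - 3967 = 621.
Consumer surplus without the control is ½ · (3016.5 - 2500) · 1033 = 266772.25.
With the ceiling, 621 units are sold at 2294 (assume they go to the highest-value buyers). The demand price at q = 621 is 2706, so CS = ½ · [(3016.5 - 2294) + (2706 - 2294)] · 621 = 352262.25.
Change in consumer surplus = 352262.25 - 266772.25 = 85490.

85490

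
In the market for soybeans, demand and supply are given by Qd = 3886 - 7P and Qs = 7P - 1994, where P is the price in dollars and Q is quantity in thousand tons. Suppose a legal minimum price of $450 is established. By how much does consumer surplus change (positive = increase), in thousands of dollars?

-25230

In a free market, 3886 - 7P = 7P - 1994 gives the equilibrium P* = 420, Q* = 946.
Because the floor (450) lies above the market-clearing price, it is binding.
At P = 450: Qd = 3886 - 7·450 = 736 and Qs = 7·450 - 1994 = 1156.
Consumer surplus without the control is ½ · (3886/7 - 420) · 946 = 447458/7.
With the floor, consumers buy 736 units at 450, so CS = ½ · (3886/7 - 450) · 736 = 270848/7.
Change in consumer surplus = 270848/7 - 447458/7 = -25230.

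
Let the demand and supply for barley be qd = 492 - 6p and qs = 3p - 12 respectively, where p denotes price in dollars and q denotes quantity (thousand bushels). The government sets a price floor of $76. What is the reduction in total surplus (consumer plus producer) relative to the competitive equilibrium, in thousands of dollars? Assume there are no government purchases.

3600

Equilibrium: 492 - 6p = 3p - 12, so 504 = 9p and p* = 56, q* = 156.
The floor of 76 is above the equilibrium price 56, so it binds.
At p = 76: qd = 492 - 6·76 = 36 and qs = 3·76 - 12 = 216.
Quantity traded falls to 36. At q = 36 the demand price is (492 - 36)/6 = 76 and the supply price is (12 + 36)/3 = 16.
Deadweight loss = ½ · (76 - 16) · (156 - 36) = ½ · 60 · 120 = 3600.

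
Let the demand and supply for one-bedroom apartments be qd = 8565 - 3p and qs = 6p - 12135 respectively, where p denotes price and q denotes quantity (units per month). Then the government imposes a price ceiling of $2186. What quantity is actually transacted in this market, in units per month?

In a free market, 8565 - 3p = 6p - 12135 gives the equilibrium p* = 2300, q* = 1665.
The ceiling of 2186 is below the equilibrium price 2300, so it binds.
At p = 2186: qd = 8565 - 3·2186 = 2007 and qs = 6·2186 - 12135 = 981.
The quantity actually transacted is the short side, supply: 981.

981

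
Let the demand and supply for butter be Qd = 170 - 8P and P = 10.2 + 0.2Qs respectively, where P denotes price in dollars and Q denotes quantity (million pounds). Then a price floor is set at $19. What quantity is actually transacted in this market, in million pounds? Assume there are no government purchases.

18

Rearranging supply gives Qs = 5P - 51. Equilibrium: 170 - 8P = 5P - 51, so 221 = 13P and P* = 17, Q* = 34.
Since 19 > 17, the floor is binding.
At P = 19: Qd = 170 - 8·19 = 18 and Qs = 5·19 - 51 = 44.
The quantity actually transacted is the short side, demand: 18.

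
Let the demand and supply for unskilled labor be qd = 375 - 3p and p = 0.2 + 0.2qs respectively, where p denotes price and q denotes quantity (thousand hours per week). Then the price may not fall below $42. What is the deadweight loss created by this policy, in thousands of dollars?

Rearranging supply gives qs = 5p - 1. Without the control the market clears where 375 - 3p = 5p - 1, i.e. p* = 47 and q* = 234.
The floor of 42 is below the equilibrium price 47, so it is not binding; the market clears at p* = 47, q* = 234.
Since the control does not bind, no trades are prevented and deadweight loss is zero.

0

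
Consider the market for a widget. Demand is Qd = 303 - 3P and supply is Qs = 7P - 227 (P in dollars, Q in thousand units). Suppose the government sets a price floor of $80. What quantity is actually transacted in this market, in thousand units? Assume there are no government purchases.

63

In a free market, 303 - 3P = 7P - 227 gives the equilibrium P* = 53, Q* = 144.
Since 80 > 53, the floor is binding.
At P = 80: Qd = 303 - 3·80 = 63 and Qs = 7·80 - 227 = 333.
The quantity actually transacted is the short side, demand: 63.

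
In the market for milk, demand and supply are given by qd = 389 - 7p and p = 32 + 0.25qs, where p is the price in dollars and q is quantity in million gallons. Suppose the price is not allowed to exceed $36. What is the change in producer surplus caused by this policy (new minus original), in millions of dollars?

-418

Rearranging supply gives qs = 4p - 128. Without the control the market clears where 389 - 7p = 4p - 128, i.e. p* = 47 and q* = 60.
The ceiling of 36 is below the equilibrium price 47, so it binds.
At p = 36: qd = 389 - 7·36 = 137 and qs = 4·36 - 128 = 16.
Producer surplus without the control is ½ · (47 - 32) · 60 = 450.
With the ceiling, producers sell 16 units at 36, so PS = ½ · (36 - 32) · 16 = 32.
Change in producer surplus = 32 - 450 = -418.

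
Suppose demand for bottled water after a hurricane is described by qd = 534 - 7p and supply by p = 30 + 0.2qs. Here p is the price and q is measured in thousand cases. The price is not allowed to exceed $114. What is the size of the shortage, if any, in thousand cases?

Rearranging supply gives qs = 5p - 150. Setting quantity demanded equal to quantity supplied, 534 - 7p = 5p - 150, gives p* = 57 and q* = 135.
Since 114 is above p* = 57, the ceiling does not bind and the free-market outcome prevails.
Since the control does not bind, there is no shortage.

0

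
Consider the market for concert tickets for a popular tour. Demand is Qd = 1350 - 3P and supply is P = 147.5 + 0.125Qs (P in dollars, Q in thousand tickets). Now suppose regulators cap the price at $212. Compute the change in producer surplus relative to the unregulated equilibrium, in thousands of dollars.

Rearranging supply gives Qs = 8P - 1180. Equilibrium: 1350 - 3P = 8P - 1180, so 2530 = 11P and P* = 230, Q* = 660.
Because the ceiling (212) lies below the market-clearing price, it is binding.
At P = 212: Qd = 1350 - 3·212 = 714 and Qs = 8·212 - 1180 = 516.
Producer surplus without the control is ½ · (230 - 147.5) · 660 = 27225.
With the ceiling, producers sell 516 units at 212, so PS = ½ · (212 - 147.5) · 516 = 16641.
Change in producer surplus = 16641 - 27225 = -10584.

-10584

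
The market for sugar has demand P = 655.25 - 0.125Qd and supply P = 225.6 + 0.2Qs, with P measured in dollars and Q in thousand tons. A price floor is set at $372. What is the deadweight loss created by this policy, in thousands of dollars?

Rearranging demand gives Qd = 5242 - 8P; rearranging supply gives Qs = 5P - 1128. Setting quantity demanded equal to quantity supplied, 5242 - 8P = 5P - 1128, gives P* = 490 and Q* = 1322.
Since 372 is below P* = 490, the floor does not bind and the free-market outcome prevails.
Since the control does not bind, no trades are prevented and deadweight loss is zero.

0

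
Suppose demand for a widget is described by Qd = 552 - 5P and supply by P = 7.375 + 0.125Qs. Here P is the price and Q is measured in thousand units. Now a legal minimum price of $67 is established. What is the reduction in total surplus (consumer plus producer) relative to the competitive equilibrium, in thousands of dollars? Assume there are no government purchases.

Rearranging supply gives Qs = 8P - 59. Without the control the market clears where 552 - 5P = 8P - 59, i.e. P* = 47 and Q* = 317.
Since 67 > 47, the floor is binding.
At P = 67: Qd = 552 - 5·67 = 217 and Qs = 8·67 - 59 = 477.
Quantity traded falls to 217. At Q = 217 the demand price is (552 - 217)/5 = 67 and the supply price is (59 + 217)/8 = 34.5.
Deadweight loss = ½ · (67 - 34.5) · (317 - 217) = ½ · 32.5 · 100 = 1625.

1625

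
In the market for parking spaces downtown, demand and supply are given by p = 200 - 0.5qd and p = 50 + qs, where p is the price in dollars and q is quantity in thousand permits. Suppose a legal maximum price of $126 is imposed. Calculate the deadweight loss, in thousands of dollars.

Rearranging demand gives qd = 400 - 2p; rearranging supply gives qs = p - 50. Setting quantity demanded equal to quantity supplied, 400 - 2p = p - 50, gives p* = 150 and q* = 100.
The ceiling of 126 is below the equilibrium price 150, so it binds.
At p = 126: qd = 400 - 2·126 = 148 and qs = 126 - 50 = 76.
Quantity traded falls to 76. At q = 76 the demand price is (400 - 76)/2 = 162 and the supply price is 50 + 76 = 126.
Deadweight loss = ½ · (162 - 126) · (100 - 76) = ½ · 36 · 24 = 432.

432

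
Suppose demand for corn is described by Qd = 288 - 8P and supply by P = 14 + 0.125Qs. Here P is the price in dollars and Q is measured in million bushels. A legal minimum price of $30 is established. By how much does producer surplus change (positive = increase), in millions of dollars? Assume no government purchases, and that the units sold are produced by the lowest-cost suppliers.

140

Rearranging supply gives Qs = 8P - 112. Without the control the market clears where 288 - 8P = 8P - 112, i.e. P* = 25 and Q* = 88.
Since 30 > 25, the floor is binding.
At P = 30: Qd = 288 - 8·30 = 48 and Qs = 8·30 - 112 = 128.
Producer surplus without the control is ½ · (25 - 14) · 88 = 484.
With the floor, 48 units are sold at 30. The supply price at Q = 48 is 20, so PS = ½ · [(30 - 14) + (30 - 20)] · 48 = 624.
Change in producer surplus = 624 - 484 = 140.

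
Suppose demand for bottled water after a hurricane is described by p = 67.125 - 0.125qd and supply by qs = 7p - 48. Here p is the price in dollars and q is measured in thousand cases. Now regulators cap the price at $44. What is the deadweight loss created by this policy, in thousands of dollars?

Rearranging demand gives qd = 537 - 8p. Without the control the market clears where 537 - 8p = 7p - 48, i.e. p* = 39 and q* = 225.
Since 44 is above p* = 39, the ceiling does not bind and the free-market outcome prevails.
Since the control does not bind, no trades are prevented and deadweight loss is zero.

0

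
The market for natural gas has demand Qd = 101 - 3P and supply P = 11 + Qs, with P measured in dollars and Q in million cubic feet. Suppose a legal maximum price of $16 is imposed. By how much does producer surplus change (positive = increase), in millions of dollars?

Rearranging supply gives Qs = P - 11. Equilibrium: 101 - 3P = P - 11, so 112 = 4P and P* = 28, Q* = 17.
Since 16 < 28, the ceiling is binding.
At P = 16: Qd = 101 - 3·16 = 53 and Qs = 16 - 11 = 5.
Producer surplus without the control is ½ · (28 - 11) · 17 = 144.5.
With the ceiling, producers sell 5 units at 16, so PS = ½ · (16 - 11) · 5 = 12.5.
Change in producer surplus = 12.5 - 144.5 = -132.

-132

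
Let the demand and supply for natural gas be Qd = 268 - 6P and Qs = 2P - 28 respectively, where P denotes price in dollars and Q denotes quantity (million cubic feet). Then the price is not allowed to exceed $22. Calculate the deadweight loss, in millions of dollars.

Without the control the market clears where 268 - 6P = 2P - 28, i.e. P* = 37 and Q* = 46.
The ceiling of 22 is below the equilibrium price 37, so it binds.
At P = 22: Qd = 268 - 6·22 = 136 and Qs = 2·22 - 28 = 16.
Quantity traded falls to 16. At Q = 16 the demand price is (268 - 16)/6 = 42 and the supply price is (28 + 16)/2 = 22.
Deadweight loss = ½ · (42 - 22) · (46 - 16) = ½ · 20 · 30 = 300.

300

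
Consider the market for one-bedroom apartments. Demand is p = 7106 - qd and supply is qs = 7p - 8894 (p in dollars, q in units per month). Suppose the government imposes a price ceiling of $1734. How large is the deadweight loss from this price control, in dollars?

1981168

Rearranging demand gives qd = 7106 - p. Setting quantity demanded equal to quantity supplied, 7106 - p = 7p - 8894, gives p* = 2000 and q* = 5106.
Since 1734 < 2000, the ceiling is binding.
At p = 1734: qd = 7106 - 1734 = 5372 and qs = 7·1734 - 8894 = 3244.
Quantity traded falls to 3244. At q = 3244 the demand price is 7106 - 3244 = 3862 and the supply price is (8894 + 3244)/7 = 1734.
Deadweight loss = ½ · (3862 - 1734) · (5106 - 3244) = ½ · 2128 · 1862 = 1981168.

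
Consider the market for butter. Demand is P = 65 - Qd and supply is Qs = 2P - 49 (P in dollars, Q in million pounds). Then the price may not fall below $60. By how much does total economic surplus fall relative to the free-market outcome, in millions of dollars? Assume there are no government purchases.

363

Rearranging demand gives Qd = 65 - P. Setting quantity demanded equal to quantity supplied, 65 - P = 2P - 49, gives P* = 38 and Q* = 27.
Since 60 > 38, the floor is binding.
At P = 60: Qd = 65 - 60 = 5 and Qs = 2·60 - 49 = 71.
Quantity traded falls to 5. At Q = 5 the demand price is 65 - 5 = 60 and the supply price is (49 + 5)/2 = 27.
Deadweight loss = ½ · (60 - 27) · (27 - 5) = ½ · 33 · 22 = 363.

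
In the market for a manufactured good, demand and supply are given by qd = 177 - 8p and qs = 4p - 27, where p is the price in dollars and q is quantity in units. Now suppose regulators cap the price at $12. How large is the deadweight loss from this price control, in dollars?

Setting quantity demanded equal to quantity supplied, 177 - 8p = 4p - 27, gives p* = 17 and q* = 41.
Because the ceiling (12) lies below the market-clearing price, it is binding.
At p = 12: qd = 177 - 8·12 = 81 and qs = 4·12 - 27 = 21.
Quantity traded falls to 21. At q = 21 the demand price is (177 - 21)/8 = 19.5 and the supply price is (27 + 21)/4 = 12.
Deadweight loss = ½ · (19.5 - 12) · (41 - 21) = ½ · 7.5 · 20 = 75.

75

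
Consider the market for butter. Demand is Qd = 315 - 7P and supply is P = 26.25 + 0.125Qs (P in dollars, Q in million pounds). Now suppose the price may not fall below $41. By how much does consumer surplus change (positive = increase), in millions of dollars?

Rearranging supply gives Qs = 8P - 210. Equilibrium: 315 - 7P = 8P - 210, so 525 = 15P and P* = 35, Q* = 70.
The floor of 41 is above the equilibrium price 35, so it binds.
At P = 41: Qd = 315 - 7·41 = 28 and Qs = 8·41 - 210 = 118.
Consumer surplus without the control is ½ · (45 - 35) · 70 = 350.
With the floor, consumers buy 28 units at 41, so CS = ½ · (45 - 41) · 28 = 56.
Change in consumer surplus = 56 - 350 = -294.

-294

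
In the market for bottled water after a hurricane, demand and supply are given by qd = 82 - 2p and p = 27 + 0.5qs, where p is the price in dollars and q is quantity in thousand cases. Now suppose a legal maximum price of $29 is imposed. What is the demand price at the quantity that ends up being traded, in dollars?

39

Rearranging supply gives qs = 2p - 54. Setting quantity demanded equal to quantity supplied, 82 - 2p = 2p - 54, gives p* = 34 and q* = 14.
Because the ceiling (29) lies below the market-clearing price, it is binding.
At p = 29: qd = 82 - 2·29 = 24 and qs = 2·29 - 54 = 4.
Only 4 units reach the market. On the demand curve, the marginal buyer's willingness to pay at q = 4 is (82 - 4)/2 = 39.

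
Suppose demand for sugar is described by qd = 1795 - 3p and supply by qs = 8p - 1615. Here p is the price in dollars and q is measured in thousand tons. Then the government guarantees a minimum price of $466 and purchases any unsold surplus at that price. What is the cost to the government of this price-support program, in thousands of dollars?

In a free market, 1795 - 3p = 8p - 1615 gives the equilibrium p* = 310, q* = 865.
The floor of 466 is above the equilibrium price 310, so it binds.
At p = 466: qd = 1795 - 3·466 = 397 and qs = 8·466 - 1615 = 2113.
Surplus = qs - qd = 1716.
Government expenditure = surplus × support price = 1716 × 466 = 799656.

799656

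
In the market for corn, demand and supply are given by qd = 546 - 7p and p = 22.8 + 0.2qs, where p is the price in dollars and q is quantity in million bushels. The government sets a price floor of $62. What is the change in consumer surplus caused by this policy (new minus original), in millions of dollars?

Rearranging supply gives qs = 5p - 114. Without the control the market clears where 546 - 7p = 5p - 114, i.e. p* = 55 and q* = 161.
The floor of 62 is above the equilibrium price 55, so it binds.
At p = 62: qd = 546 - 7·62 = 112 and qs = 5·62 - 114 = 196.
Consumer surplus without the control is ½ · (78 - 55) · 161 = 1851.5.
With the floor, consumers buy 112 units at 62, so CS = ½ · (78 - 62) · 112 = 896.
Change in consumer surplus = 896 - 1851.5 = -955.5.

-955.5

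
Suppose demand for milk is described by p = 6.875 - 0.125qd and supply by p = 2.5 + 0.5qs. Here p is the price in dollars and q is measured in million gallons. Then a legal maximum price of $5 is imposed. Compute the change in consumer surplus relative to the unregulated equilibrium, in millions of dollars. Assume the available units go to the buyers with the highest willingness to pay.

Rearranging demand gives qd = 55 - 8p; rearranging supply gives qs = 2p - 5. Equilibrium: 55 - 8p = 2p - 5, so 60 = 10p and p* = 6, q* = 7.
Since 5 < 6, the ceiling is binding.
At p = 5: qd = 55 - 8·5 = 15 and qs = 2·5 - 5 = 5.
Consumer surplus without the control is ½ · (6.875 - 6) · 7 = 3.0625.
With the ceiling, 5 units are sold at 5 (assume they go to the highest-value buyers). The demand price at q = 5 is 6.25, so CS = ½ · [(6.875 - 5) + (6.25 - 5)] · 5 = 7.8125.
Change in consumer surplus = 7.8125 - 3.0625 = 4.75.

4.75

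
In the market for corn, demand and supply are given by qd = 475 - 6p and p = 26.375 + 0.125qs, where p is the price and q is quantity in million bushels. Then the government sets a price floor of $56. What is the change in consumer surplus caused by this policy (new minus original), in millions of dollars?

-1120

Rearranging supply gives qs = 8p - 211. Equilibrium: 475 - 6p = 8p - 211, so 686 = 14p and p* = 49, q* = 181.
The floor of 56 is above the equilibrium price 49, so it binds.
At p = 56: qd = 475 - 6·56 = 139 and qs = 8·56 - 211 = 237.
Consumer surplus without the control is ½ · (475/6 - 49) · 181 = 32761/12.
With the floor, consumers buy 139 units at 56, so CS = ½ · (475/6 - 56) · 139 = 19321/12.
Change in consumer surplus = 19321/12 - 32761/12 = -1120.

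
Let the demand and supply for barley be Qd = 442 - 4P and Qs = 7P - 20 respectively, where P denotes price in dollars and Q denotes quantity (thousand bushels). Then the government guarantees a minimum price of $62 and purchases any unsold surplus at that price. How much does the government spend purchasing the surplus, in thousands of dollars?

13640

Setting quantity demanded equal to quantity supplied, 442 - 4P = 7P - 20, gives P* = 42 and Q* = 274.
Because the floor (62) lies above the market-clearing price, it is binding.
At P = 62: Qd = 442 - 4·62 = 194 and Qs = 7·62 - 20 = 414.
Surplus = Qs - Qd = 220.
Government expenditure = surplus × support price = 220 × 62 = 13640.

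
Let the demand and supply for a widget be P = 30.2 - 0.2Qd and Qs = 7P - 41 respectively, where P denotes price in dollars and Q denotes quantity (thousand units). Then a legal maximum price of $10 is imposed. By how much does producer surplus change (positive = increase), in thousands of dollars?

Rearranging demand gives Qd = 151 - 5P. Without the control the market clears where 151 - 5P = 7P - 41, i.e. P* = 16 and Q* = 71.
Since 10 < 16, the ceiling is binding.
At P = 10: Qd = 151 - 5·10 = 101 and Qs = 7·10 - 41 = 29.
Producer surplus without the control is ½ · (16 - 41/7) · 71 = 5041/14.
With the ceiling, producers sell 29 units at 10, so PS = ½ · (10 - 41/7) · 29 = 841/14.
Change in producer surplus = 841/14 - 5041/14 = -300.

-300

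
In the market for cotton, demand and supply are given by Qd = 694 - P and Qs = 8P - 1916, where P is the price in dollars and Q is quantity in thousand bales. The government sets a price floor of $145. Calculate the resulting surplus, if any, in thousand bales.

In a free market, 694 - P = 8P - 1916 gives the equilibrium P* = 290, Q* = 404.
Since 145 is below P* = 290, the floor does not bind and the free-market outcome prevails.
Since the control does not bind, there is no surplus.

0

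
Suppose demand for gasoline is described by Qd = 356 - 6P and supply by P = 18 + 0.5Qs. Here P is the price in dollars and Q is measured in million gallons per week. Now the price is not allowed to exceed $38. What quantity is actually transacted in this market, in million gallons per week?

40

Rearranging supply gives Qs = 2P - 36. In a free market, 356 - 6P = 2P - 36 gives the equilibrium P* = 49, Q* = 62.
The ceiling of 38 is below the equilibrium price 49, so it binds.
At P = 38: Qd = 356 - 6·38 = 128 and Qs = 2·38 - 36 = 40.
The quantity actually transacted is the short side, supply: 40.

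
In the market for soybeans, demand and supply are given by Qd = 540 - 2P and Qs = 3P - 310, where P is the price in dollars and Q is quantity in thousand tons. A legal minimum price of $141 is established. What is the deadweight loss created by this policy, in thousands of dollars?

0

In a free market, 540 - 2P = 3P - 310 gives the equilibrium P* = 170, Q* = 200.
The floor of 141 is below the equilibrium price 170, so it is not binding; the market clears at P* = 170, Q* = 200.
Since the control does not bind, no trades are prevented and deadweight loss is zero.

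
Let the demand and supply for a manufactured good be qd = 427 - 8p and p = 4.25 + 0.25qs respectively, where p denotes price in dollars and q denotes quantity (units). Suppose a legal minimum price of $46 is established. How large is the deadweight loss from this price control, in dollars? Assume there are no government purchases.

Rearranging supply gives qs = 4p - 17. In a free market, 427 - 8p = 4p - 17 gives the equilibrium p* = 37, q* = 131.
The floor of 46 is above the equilibrium price 37, so it binds.
At p = 46: qd = 427 - 8·46 = 59 and qs = 4·46 - 17 = 167.
Quantity traded falls to 59. At q = 59 the demand price is (427 - 59)/8 = 46 and the supply price is (17 + 59)/4 = 19.
Deadweight loss = ½ · (46 - 19) · (131 - 59) = ½ · 27 · 72 = 972.

972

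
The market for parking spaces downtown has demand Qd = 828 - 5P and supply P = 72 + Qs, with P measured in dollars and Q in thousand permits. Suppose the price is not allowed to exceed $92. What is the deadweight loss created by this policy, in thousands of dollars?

2018.4

Rearranging supply gives Qs = P - 72. In a free market, 828 - 5P = P - 72 gives the equilibrium P* = 150, Q* = 78.
The ceiling of 92 is below the equilibrium price 150, so it binds.
At P = 92: Qd = 828 - 5·92 = 368 and Qs = 92 - 72 = 20.
Quantity traded falls to 20. At Q = 20 the demand price is (828 - 20)/5 = 161.6 and the supply price is 72 + 20 = 92.
Deadweight loss = ½ · (161.6 - 92) · (78 - 20) = ½ · 69.6 · 58 = 2018.4.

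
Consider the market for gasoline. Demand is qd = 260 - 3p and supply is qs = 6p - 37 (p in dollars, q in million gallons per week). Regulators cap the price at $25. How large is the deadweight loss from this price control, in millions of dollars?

Equilibrium: 260 - 3p = 6p - 37, so 297 = 9p and p* = 33, q* = 161.
Since 25 < 33, the ceiling is binding.
At p = 25: qd = 260 - 3·25 = 185 and qs = 6·25 - 37 = 113.
Quantity traded falls to 113. At q = 113 the demand price is (260 - 113)/3 = 49 and the supply price is (37 + 113)/6 = 25.
Deadweight loss = ½ · (49 - 25) · (161 - 113) = ½ · 24 · 48 = 576.

576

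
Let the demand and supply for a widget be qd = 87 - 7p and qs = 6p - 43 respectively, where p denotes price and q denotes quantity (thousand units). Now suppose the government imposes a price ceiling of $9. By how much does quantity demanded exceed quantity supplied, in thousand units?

13

Setting quantity demanded equal to quantity supplied, 87 - 7p = 6p - 43, gives p* = 10 and q* = 17.
Since 9 < 10, the ceiling is binding.
At p = 9: qd = 87 - 7·9 = 24 and qs = 6·9 - 43 = 11.
Shortage = qd - qs = 24 - 11 = 13.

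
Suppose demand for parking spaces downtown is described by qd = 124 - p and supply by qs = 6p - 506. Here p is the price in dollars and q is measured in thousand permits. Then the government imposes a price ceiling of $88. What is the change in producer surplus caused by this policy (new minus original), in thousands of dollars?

-56

Setting quantity demanded equal to quantity supplied, 124 - p = 6p - 506, gives p* = 90 and q* = 34.
Since 88 < 90, the ceiling is binding.
At p = 88: qd = 124 - 88 = 36 and qs = 6·88 - 506 = 22.
Producer surplus without the control is ½ · (90 - 253/3) · 34 = 289/3.
With the ceiling, producers sell 22 units at 88, so PS = ½ · (88 - 253/3) · 22 = 121/3.
Change in producer surplus = 121/3 - 289/3 = -56.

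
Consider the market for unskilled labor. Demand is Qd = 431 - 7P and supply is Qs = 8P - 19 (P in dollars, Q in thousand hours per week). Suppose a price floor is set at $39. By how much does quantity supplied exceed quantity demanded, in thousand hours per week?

Equilibrium: 431 - 7P = 8P - 19, so 450 = 15P and P* = 30, Q* = 221.
Because the floor (39) lies above the market-clearing price, it is binding.
At P = 39: Qd = 431 - 7·39 = 158 and Qs = 8·39 - 19 = 293.
Surplus = Qs - Qd = 293 - 158 = 135.

135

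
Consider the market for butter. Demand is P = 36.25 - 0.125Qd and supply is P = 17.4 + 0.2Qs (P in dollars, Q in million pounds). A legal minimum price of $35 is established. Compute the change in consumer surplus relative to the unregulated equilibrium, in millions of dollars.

-204

Rearranging demand gives Qd = 290 - 8P; rearranging supply gives Qs = 5P - 87. Equilibrium: 290 - 8P = 5P - 87, so 377 = 13P and P* = 29, Q* = 58.
Because the floor (35) lies above the market-clearing price, it is binding.
At P = 35: Qd = 290 - 8·35 = 10 and Qs = 5·35 - 87 = 88.
Consumer surplus without the control is ½ · (36.25 - 29) · 58 = 210.25.
With the floor, consumers buy 10 units at 35, so CS = ½ · (36.25 - 35) · 10 = 6.25.
Change in consumer surplus = 6.25 - 210.25 = -204.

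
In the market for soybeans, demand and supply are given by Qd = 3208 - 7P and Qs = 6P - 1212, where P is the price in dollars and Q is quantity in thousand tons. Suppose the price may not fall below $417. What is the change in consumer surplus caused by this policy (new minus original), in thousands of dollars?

Setting quantity demanded equal to quantity supplied, 3208 - 7P = 6P - 1212, gives P* = 340 and Q* = 828.
Because the floor (417) lies above the market-clearing price, it is binding.
At P = 417: Qd = 3208 - 7·417 = 289 and Qs = 6·417 - 1212 = 1290.
Consumer surplus without the control is ½ · (3208/7 - 340) · 828 = 342792/7.
With the floor, consumers buy 289 units at 417, so CS = ½ · (3208/7 - 417) · 289 = 83521/14.
Change in consumer surplus = 83521/14 - 342792/7 = -43004.5.

-43004.5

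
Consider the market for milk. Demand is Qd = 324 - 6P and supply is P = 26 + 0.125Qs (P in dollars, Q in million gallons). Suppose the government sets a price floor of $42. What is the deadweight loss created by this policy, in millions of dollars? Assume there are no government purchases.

Rearranging supply gives Qs = 8P - 208. Equilibrium: 324 - 6P = 8P - 208, so 532 = 14P and P* = 38, Q* = 96.
The floor of 42 is above the equilibrium price 38, so it binds.
At P = 42: Qd = 324 - 6·42 = 72 and Qs = 8·42 - 208 = 128.
Quantity traded falls to 72. At Q = 72 the demand price is (324 - 72)/6 = 42 and the supply price is (208 + 72)/8 = 35.
Deadweight loss = ½ · (42 - 35) · (96 - 72) = ½ · 7 · 24 = 84.

84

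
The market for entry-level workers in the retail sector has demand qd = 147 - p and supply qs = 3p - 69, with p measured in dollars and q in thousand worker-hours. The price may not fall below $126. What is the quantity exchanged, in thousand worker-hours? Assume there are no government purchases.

Equilibrium: 147 - p = 3p - 69, so 216 = 4p and p* = 54, q* = 93.
Since 126 > 54, the floor is binding.
At p = 126: qd = 147 - 126 = 21 and qs = 3·126 - 69 = 309.
The quantity actually transacted is the short side, demand: 21.

21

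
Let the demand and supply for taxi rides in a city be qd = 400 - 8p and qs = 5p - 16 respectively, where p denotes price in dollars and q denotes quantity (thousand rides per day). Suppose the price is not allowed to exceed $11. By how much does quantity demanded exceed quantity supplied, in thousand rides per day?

Setting quantity demanded equal to quantity supplied, 400 - 8p = 5p - 16, gives p* = 32 and q* = 144.
Since 11 < 32, the ceiling is binding.
At p = 11: qd = 400 - 8·11 = 312 and qs = 5·11 - 16 = 39.
Shortage = qd - qs = 312 - 39 = 273.

273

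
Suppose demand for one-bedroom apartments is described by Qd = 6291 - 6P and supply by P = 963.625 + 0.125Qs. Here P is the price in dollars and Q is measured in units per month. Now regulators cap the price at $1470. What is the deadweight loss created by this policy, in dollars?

0

Rearranging supply gives Qs = 8P - 7709. Setting quantity demanded equal to quantity supplied, 6291 - 6P = 8P - 7709, gives P* = 1000 and Q* = 291.
The ceiling of 1470 is above the equilibrium price 1000, so it is not binding; the market clears at P* = 1000, Q* = 291.
Since the control does not bind, no trades are prevented and deadweight loss is zero.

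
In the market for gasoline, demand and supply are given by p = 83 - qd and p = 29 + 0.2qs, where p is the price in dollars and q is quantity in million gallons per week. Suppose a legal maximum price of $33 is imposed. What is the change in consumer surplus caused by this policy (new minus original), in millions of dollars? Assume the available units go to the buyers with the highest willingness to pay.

Rearranging demand gives qd = 83 - p; rearranging supply gives qs = 5p - 145. Setting quantity demanded equal to quantity supplied, 83 - p = 5p - 145, gives p* = 38 and q* = 45.
The ceiling of 33 is below the equilibrium price 38, so it binds.
At p = 33: qd = 83 - 33 = 50 and qs = 5·33 - 145 = 20.
Consumer surplus without the control is ½ · (83 - 38) · 45 = 1012.5.
With the ceiling, 20 units are sold at 33 (assume they go to the highest-value buyers). The demand price at q = 20 is 63, so CS = ½ · [(83 - 33) + (63 - 33)] · 20 = 800.
Change in consumer surplus = 800 - 1012.5 = -212.5.

-212.5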